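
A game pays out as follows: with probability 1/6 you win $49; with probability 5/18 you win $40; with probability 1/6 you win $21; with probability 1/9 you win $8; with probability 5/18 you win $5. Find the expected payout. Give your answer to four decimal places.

E[payout] = 49·1/6 + 40·5/18 + 21·1/6 + 8·1/9 + 5·5/18
 = 49/6 + 100/9 + 7/2 + 8/9 + 25/18
 = 451/18

25.0556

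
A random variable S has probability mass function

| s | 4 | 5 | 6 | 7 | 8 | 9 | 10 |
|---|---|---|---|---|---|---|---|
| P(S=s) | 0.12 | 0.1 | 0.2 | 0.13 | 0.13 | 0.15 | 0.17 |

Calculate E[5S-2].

33.9

E[5S-2] = Σ (5s-2)·P(S=s)
 = 18·0.12 + 23·0.1 + 28·0.2 + 33·0.13 + 38·0.13 + 43·0.15 + 48·0.17
 = 2.16 + 2.3 + 5.6 + 4.29 + 4.94 + 6.45 + 8.16
 = 33.9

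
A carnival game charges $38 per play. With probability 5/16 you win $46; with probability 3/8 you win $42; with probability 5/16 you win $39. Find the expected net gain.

4.3125

E[payout] = 46·5/16 + 42·3/8 + 39·5/16
 = 115/8 + 63/4 + 195/16
 = 677/16
Net = 677/16 - 38 = 69/16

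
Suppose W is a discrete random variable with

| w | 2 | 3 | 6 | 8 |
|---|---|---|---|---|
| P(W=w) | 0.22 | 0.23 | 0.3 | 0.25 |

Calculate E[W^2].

E[W^2] = Σ w^2·P(W=w)
 = 4·0.22 + 9·0.23 + 36·0.3 + 64·0.25
 = 0.88 + 2.07 + 10.8 + 16
 = 29.75

29.75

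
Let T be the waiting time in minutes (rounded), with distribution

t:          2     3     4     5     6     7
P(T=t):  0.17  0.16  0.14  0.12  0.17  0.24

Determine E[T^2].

25.24

E[T^2] = Σ t^2·P(T=t)
 = 4·0.17 + 9·0.16 + 16·0.14 + 25·0.12 + 36·0.17 + 49·0.24
 = 0.68 + 1.44 + 2.24 + 3 + 6.12 + 11.76
 = 25.24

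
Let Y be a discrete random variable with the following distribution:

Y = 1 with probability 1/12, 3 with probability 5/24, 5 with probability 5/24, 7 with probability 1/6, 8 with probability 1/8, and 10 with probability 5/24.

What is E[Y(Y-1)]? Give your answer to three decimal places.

38.167

E[Y(Y-1)] = Σ y(y-1)·P(Y=y)
 = 0·1/12 + 6·5/24 + 20·5/24 + 42·1/6 + 56·1/8 + 90·5/24
 = 0 + 5/4 + 25/6 + 7 + 7 + 75/4
 = 229/6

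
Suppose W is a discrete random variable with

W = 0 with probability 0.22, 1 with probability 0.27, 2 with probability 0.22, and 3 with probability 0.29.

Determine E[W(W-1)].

2.18

E[W(W-1)] = Σ w(w-1)·P(W=w)
 = 0·0.22 + 0·0.27 + 2·0.22 + 6·0.29
 = 0 + 0 + 0.44 + 1.74
 = 2.18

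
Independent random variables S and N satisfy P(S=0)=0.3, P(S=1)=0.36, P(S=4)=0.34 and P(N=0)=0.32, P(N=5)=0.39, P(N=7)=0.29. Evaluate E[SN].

E[SN] = Σ_s Σ_n sn · P(S=s)P(N=n)
 = 0·0.096 + 0·0.117 + 0·0.087 + 0·0.1152 + 5·0.1404 + 7·0.1044 + 0·0.1088 + 20·0.1326 + 28·0.0986
 = 0 + 0 + 0 + 0 + 0.702 + 0.7308 + 0 + 2.652 + 2.7608
 = 6.8456

6.8456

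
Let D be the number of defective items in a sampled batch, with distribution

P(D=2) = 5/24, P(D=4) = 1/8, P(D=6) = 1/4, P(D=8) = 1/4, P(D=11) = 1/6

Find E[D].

E[D] = Σ d·P(D=d)
 = 2·5/24 + 4·1/8 + 6·1/4 + 8·1/4 + 11·1/6
 = 5/12 + 1/2 + 3/2 + 2 + 11/6
 = 25/4

6.25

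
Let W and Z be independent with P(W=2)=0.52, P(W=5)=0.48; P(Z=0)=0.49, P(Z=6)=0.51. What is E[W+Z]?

E[W+Z] = Σ_w Σ_z (w+z) · P(W=w)P(Z=z)
 = 2·0.2548 + 8·0.2652 + 5·0.2352 + 11·0.2448
 = 0.5096 + 2.1216 + 1.176 + 2.6928
 = 6.5

6.5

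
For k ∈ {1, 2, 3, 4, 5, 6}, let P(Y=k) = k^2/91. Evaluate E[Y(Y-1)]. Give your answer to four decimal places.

20.1538

E[Y(Y-1)] = Σ y(y-1)·P(Y=y)
 = 0·1/91 + 2·4/91 + 6·9/91 + 12·16/91 + 20·25/91 + 30·36/91
 = 0 + 8/91 + 54/91 + 192/91 + 500/91 + 1080/91
 = 262/13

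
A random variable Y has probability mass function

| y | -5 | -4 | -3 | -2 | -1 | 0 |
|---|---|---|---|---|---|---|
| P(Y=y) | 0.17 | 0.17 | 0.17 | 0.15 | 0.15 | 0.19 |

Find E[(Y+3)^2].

3.31

E[(Y+3)^2] = Σ (y+3)^2·P(Y=y)
 = 4·0.17 + 1·0.17 + 0·0.17 + 1·0.15 + 4·0.15 + 9·0.19
 = 0.68 + 0.17 + 0 + 0.15 + 0.6 + 1.71
 = 3.31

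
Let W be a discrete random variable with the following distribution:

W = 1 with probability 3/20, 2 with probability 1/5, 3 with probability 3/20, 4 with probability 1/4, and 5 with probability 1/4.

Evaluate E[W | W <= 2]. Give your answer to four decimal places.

1.5714

P(W <= 2) = 3/20 + 1/5 = 7/20.
E[W | W <= 2] = [1·3/20 + 2·1/5] / (7/20)
 = 11/20 / (7/20)
 = 11/7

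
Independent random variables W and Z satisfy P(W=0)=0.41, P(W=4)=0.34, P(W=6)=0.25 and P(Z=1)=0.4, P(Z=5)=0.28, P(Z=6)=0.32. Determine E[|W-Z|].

E[|W-Z|] = Σ_w Σ_z |w-z| · P(W=w)P(Z=z)
 = 1·0.164 + 5·0.1148 + 6·0.1312 + 3·0.136 + 1·0.0952 + 2·0.1088 + 5·0.1 + 1·0.07 + 0·0.08
 = 0.164 + 0.574 + 0.7872 + 0.408 + 0.0952 + 0.2176 + 0.5 + 0.07 + 0
 = 2.816

2.816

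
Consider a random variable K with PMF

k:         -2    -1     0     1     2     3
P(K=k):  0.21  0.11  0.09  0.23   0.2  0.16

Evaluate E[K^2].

E[K^2] = Σ k^2·P(K=k)
 = 4·0.21 + 1·0.11 + 0·0.09 + 1·0.23 + 4·0.2 + 9·0.16
 = 0.84 + 0.11 + 0 + 0.23 + 0.8 + 1.44
 = 3.42

3.42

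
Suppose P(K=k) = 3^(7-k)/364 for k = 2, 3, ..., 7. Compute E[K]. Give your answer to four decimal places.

E[K] = Σ k·P(K=k)
 = 2·243/364 + 3·81/364 + 4·27/364 + 5·9/364 + 6·3/364 + 7·1/364
 = 243/182 + 243/364 + 27/91 + 45/364 + 9/182 + 1/52
 = 907/364

2.4918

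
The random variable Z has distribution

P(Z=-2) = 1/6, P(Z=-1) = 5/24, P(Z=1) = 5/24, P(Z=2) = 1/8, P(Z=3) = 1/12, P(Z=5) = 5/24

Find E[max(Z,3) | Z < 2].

3

P(Z < 2) = 1/6 + 5/24 + 5/24 = 7/12.
E[max(Z,3) | Z < 2] = [3·1/6 + 3·5/24 + 3·5/24] / (7/12)
 = 7/4 / (7/12)
 = 3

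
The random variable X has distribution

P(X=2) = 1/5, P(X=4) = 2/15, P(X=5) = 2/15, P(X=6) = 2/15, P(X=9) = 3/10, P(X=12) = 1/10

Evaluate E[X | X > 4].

P(X > 4) = 2/15 + 2/15 + 3/10 + 1/10 = 2/3.
E[X | X > 4] = [5·2/15 + 6·2/15 + 9·3/10 + 12·1/10] / (2/3)
 = 161/30 / (2/3)
 = 161/20

8.05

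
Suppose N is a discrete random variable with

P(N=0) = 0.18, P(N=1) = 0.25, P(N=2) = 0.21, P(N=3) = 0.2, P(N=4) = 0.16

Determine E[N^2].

5.45

E[N^2] = Σ n^2·P(N=n)
 = 0·0.18 + 1·0.25 + 4·0.21 + 9·0.2 + 16·0.16
 = 0 + 0.25 + 0.84 + 1.8 + 2.56
 = 5.45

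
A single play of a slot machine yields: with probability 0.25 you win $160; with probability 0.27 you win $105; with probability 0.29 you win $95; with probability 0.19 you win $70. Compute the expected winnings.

E[payout] = 160·0.25 + 105·0.27 + 95·0.29 + 70·0.19
 = 40 + 28.35 + 27.55 + 13.3
 = 109.2

109.2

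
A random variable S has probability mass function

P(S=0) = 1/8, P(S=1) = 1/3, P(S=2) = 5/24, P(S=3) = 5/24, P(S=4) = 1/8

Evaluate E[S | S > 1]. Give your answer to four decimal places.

P(S > 1) = 5/24 + 5/24 + 1/8 = 13/24.
E[S | S > 1] = [2·5/24 + 3·5/24 + 4·1/8] / (13/24)
 = 37/24 / (13/24)
 = 37/13

2.8462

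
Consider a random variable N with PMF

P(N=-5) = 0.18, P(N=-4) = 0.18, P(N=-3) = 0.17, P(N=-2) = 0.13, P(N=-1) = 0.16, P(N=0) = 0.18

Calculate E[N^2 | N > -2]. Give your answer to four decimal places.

P(N > -2) = 0.16 + 0.18 = 0.34.
E[N^2 | N > -2] = [1·0.16 + 0·0.18] / 0.34
 = 0.16 / 0.34
 = 8/17

0.4706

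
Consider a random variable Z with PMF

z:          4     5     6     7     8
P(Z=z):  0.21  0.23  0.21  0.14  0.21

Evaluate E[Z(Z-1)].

31.06

E[Z(Z-1)] = Σ z(z-1)·P(Z=z)
 = 12·0.21 + 20·0.23 + 30·0.21 + 42·0.14 + 56·0.21
 = 2.52 + 4.6 + 6.3 + 5.88 + 11.76
 = 31.06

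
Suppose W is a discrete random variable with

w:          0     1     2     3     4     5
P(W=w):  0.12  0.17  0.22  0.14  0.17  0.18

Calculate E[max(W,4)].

4.18

E[max(W,4)] = Σ max(w,4)·P(W=w)
 = 4·0.12 + 4·0.17 + 4·0.22 + 4·0.14 + 4·0.17 + 5·0.18
 = 0.48 + 0.68 + 0.88 + 0.56 + 0.68 + 0.9
 = 4.18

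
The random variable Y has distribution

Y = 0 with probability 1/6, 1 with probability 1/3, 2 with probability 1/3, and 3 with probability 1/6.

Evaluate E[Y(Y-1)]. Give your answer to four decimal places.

1.6667

E[Y(Y-1)] = Σ y(y-1)·P(Y=y)
 = 0·1/6 + 0·1/3 + 2·1/3 + 6·1/6
 = 0 + 0 + 2/3 + 1
 = 5/3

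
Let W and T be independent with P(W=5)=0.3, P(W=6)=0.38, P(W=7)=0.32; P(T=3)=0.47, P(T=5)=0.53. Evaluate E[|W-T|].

1.96

E[|W-T|] = Σ_w Σ_t |w-t| · P(W=w)P(T=t)
 = 2·0.141 + 0·0.159 + 3·0.1786 + 1·0.2014 + 4·0.1504 + 2·0.1696
 = 0.282 + 0 + 0.5358 + 0.2014 + 0.6016 + 0.3392
 = 1.96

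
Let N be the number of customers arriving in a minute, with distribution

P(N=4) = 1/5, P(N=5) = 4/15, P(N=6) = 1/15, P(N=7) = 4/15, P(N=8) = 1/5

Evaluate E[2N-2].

E[2N-2] = Σ (2n-2)·P(N=n)
 = 6·1/5 + 8·4/15 + 10·1/15 + 12·4/15 + 14·1/5
 = 6/5 + 32/15 + 2/3 + 16/5 + 14/5
 = 10

10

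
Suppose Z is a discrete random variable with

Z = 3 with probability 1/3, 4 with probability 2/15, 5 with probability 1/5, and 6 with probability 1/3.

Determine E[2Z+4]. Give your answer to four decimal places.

13.0667

E[2Z+4] = Σ (2z+4)·P(Z=z)
 = 10·1/3 + 12·2/15 + 14·1/5 + 16·1/3
 = 10/3 + 8/5 + 14/5 + 16/3
 = 196/15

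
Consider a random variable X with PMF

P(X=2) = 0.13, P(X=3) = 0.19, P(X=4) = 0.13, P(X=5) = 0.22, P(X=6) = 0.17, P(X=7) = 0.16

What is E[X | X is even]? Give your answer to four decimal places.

4.1860

P(X is even) = 0.13 + 0.13 + 0.17 = 0.43.
E[X | X is even] = [2·0.13 + 4·0.13 + 6·0.17] / 0.43
 = 1.8 / 0.43
 = 180/43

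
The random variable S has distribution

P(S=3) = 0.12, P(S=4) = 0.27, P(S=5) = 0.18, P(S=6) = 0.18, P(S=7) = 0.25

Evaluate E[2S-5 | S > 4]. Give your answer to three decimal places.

P(S > 4) = 0.18 + 0.18 + 0.25 = 0.61.
E[2S-5 | S > 4] = [5·0.18 + 7·0.18 + 9·0.25] / 0.61
 = 4.41 / 0.61
 = 441/61

7.230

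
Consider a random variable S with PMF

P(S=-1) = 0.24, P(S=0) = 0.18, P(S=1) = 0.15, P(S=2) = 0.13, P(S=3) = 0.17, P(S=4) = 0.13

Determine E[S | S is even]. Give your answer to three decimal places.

P(S is even) = 0.18 + 0.13 + 0.13 = 0.44.
E[S | S is even] = [0·0.18 + 2·0.13 + 4·0.13] / 0.44
 = 0.78 / 0.44
 = 39/22

1.773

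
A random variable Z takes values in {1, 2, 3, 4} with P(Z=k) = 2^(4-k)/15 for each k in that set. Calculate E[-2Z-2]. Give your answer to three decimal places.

E[-2Z-2] = Σ (-2z-2)·P(Z=z)
 = (-4)·8/15 + (-6)·4/15 + (-8)·2/15 + (-10)·1/15
 = (-32/15) + (-8/5) + (-16/15) + (-2/3)
 = -82/15

-5.467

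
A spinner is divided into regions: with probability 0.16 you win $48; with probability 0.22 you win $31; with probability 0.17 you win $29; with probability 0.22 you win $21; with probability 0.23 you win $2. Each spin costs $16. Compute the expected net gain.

8.51

E[payout] = 48·0.16 + 31·0.22 + 29·0.17 + 21·0.22 + 2·0.23
 = 7.68 + 6.82 + 4.93 + 4.62 + 0.46
 = 24.51
Net = 24.51 - 16 = 8.51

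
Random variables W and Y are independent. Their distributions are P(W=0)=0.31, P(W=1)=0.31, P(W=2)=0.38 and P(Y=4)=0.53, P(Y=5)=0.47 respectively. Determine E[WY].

4.7829

E[WY] = Σ_w Σ_y wy · P(W=w)P(Y=y)
 = 0·0.1643 + 0·0.1457 + 4·0.1643 + 5·0.1457 + 8·0.2014 + 10·0.1786
 = 0 + 0 + 0.6572 + 0.7285 + 1.6112 + 1.786
 = 4.7829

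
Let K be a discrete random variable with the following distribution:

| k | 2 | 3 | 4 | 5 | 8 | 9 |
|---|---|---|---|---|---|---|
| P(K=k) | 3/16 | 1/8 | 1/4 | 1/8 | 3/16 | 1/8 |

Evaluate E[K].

E[K] = Σ k·P(K=k)
 = 2·3/16 + 3·1/8 + 4·1/4 + 5·1/8 + 8·3/16 + 9·1/8
 = 3/8 + 3/8 + 1 + 5/8 + 3/2 + 9/8
 = 5

5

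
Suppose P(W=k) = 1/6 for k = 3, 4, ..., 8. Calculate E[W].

5.5

E[W] = Σ w·P(W=w)
 = 3·1/6 + 4·1/6 + 5·1/6 + 6·1/6 + 7·1/6 + 8·1/6
 = 1/2 + 2/3 + 5/6 + 1 + 7/6 + 4/3
 = 11/2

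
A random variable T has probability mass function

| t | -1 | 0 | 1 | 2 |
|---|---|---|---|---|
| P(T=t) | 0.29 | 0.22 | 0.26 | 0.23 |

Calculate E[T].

0.43

E[T] = Σ t·P(T=t)
 = (-1)·0.29 + 0·0.22 + 1·0.26 + 2·0.23
 = (-0.29) + 0 + 0.26 + 0.46
 = 0.43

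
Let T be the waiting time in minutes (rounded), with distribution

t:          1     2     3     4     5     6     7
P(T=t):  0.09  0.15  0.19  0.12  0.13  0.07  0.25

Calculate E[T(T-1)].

18.08

E[T(T-1)] = Σ t(t-1)·P(T=t)
 = 0·0.09 + 2·0.15 + 6·0.19 + 12·0.12 + 20·0.13 + 30·0.07 + 42·0.25
 = 0 + 0.3 + 1.14 + 1.44 + 2.6 + 2.1 + 10.5
 = 18.08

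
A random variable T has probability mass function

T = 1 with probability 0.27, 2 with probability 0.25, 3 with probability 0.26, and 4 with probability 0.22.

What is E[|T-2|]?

0.97

E[|T-2|] = Σ |t-2|·P(T=t)
 = 1·0.27 + 0·0.25 + 1·0.26 + 2·0.22
 = 0.27 + 0 + 0.26 + 0.44
 = 0.97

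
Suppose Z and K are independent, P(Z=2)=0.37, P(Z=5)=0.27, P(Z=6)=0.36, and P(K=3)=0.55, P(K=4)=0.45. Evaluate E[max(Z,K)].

4.7865

E[max(Z,K)] = Σ_z Σ_k max(z,k) · P(Z=z)P(K=k)
 = 3·0.2035 + 4·0.1665 + 5·0.1485 + 5·0.1215 + 6·0.198 + 6·0.162
 = 0.6105 + 0.666 + 0.7425 + 0.6075 + 1.188 + 0.972
 = 4.7865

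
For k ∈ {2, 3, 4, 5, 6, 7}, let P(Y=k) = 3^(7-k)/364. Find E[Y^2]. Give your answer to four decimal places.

6.9093

E[Y^2] = Σ y^2·P(Y=y)
 = 4·243/364 + 9·81/364 + 16·27/364 + 25·9/364 + 36·3/364 + 49·1/364
 = 243/91 + 729/364 + 108/91 + 225/364 + 27/91 + 7/52
 = 2515/364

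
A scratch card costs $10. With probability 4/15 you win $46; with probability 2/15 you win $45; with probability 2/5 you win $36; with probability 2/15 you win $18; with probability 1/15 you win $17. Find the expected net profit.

E[payout] = 46·4/15 + 45·2/15 + 36·2/5 + 18·2/15 + 17·1/15
 = 184/15 + 6 + 72/5 + 12/5 + 17/15
 = 181/5
Net = 181/5 - 10 = 131/5

26.2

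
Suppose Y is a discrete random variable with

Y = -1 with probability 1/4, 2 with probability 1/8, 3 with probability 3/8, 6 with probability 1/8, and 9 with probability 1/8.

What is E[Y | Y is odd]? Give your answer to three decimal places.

2.667

P(Y is odd) = 1/4 + 3/8 + 1/8 = 3/4.
E[Y | Y is odd] = [(-1)·1/4 + 3·3/8 + 9·1/8] / (3/4)
 = 2 / (3/4)
 = 8/3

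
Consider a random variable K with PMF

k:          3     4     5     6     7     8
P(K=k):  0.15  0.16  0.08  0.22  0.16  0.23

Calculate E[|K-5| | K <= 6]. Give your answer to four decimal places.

1.1148

P(K <= 6) = 0.15 + 0.16 + 0.08 + 0.22 = 0.61.
E[|K-5| | K <= 6] = [2·0.15 + 1·0.16 + 0·0.08 + 1·0.22] / 0.61
 = 0.68 / 0.61
 = 68/61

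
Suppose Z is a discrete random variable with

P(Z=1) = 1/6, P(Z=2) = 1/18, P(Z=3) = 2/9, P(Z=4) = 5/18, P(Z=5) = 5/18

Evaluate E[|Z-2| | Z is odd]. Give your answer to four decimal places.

1.8333

P(Z is odd) = 1/6 + 2/9 + 5/18 = 2/3.
E[|Z-2| | Z is odd] = [1·1/6 + 1·2/9 + 3·5/18] / (2/3)
 = 11/9 / (2/3)
 = 11/6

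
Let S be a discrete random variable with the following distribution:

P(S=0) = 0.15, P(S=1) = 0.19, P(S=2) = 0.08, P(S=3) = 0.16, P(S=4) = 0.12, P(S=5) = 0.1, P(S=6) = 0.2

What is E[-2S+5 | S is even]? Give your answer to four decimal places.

P(S is even) = 0.15 + 0.08 + 0.12 + 0.2 = 0.55.
E[-2S+5 | S is even] = [5·0.15 + 1·0.08 + (-3)·0.12 + (-7)·0.2] / 0.55
 = -0.93 / 0.55
 = -93/55

-1.6909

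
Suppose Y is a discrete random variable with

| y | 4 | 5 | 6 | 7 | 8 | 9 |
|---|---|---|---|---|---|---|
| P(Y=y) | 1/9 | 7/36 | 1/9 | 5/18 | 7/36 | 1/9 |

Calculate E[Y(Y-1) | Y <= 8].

35

P(Y <= 8) = 1/9 + 7/36 + 1/9 + 5/18 + 7/36 = 8/9.
E[Y(Y-1) | Y <= 8] = [12·1/9 + 20·7/36 + 30·1/9 + 42·5/18 + 56·7/36] / (8/9)
 = 280/9 / (8/9)
 = 35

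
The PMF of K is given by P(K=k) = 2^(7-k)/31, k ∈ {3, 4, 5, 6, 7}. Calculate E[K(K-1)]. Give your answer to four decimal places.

E[K(K-1)] = Σ k(k-1)·P(K=k)
 = 6·16/31 + 12·8/31 + 20·4/31 + 30·2/31 + 42·1/31
 = 96/31 + 96/31 + 80/31 + 60/31 + 42/31
 = 374/31

12.0645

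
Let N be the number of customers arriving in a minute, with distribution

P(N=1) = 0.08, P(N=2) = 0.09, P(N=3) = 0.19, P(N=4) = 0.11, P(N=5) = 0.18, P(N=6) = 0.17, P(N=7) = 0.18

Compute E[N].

E[N] = Σ n·P(N=n)
 = 1·0.08 + 2·0.09 + 3·0.19 + 4·0.11 + 5·0.18 + 6·0.17 + 7·0.18
 = 0.08 + 0.18 + 0.57 + 0.44 + 0.9 + 1.02 + 1.26
 = 4.45

4.45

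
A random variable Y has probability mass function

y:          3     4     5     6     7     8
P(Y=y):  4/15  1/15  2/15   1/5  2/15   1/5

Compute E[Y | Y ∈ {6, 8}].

P(Y ∈ {6, 8}) = 1/5 + 1/5 = 2/5.
E[Y | Y ∈ {6, 8}] = [6·1/5 + 8·1/5] / (2/5)
 = 14/5 / (2/5)
 = 7

7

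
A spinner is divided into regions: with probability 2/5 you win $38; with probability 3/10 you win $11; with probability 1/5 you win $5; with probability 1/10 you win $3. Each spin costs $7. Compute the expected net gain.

12.8

E[payout] = 38·2/5 + 11·3/10 + 5·1/5 + 3·1/10
 = 76/5 + 33/10 + 1 + 3/10
 = 99/5
Net = 99/5 - 7 = 64/5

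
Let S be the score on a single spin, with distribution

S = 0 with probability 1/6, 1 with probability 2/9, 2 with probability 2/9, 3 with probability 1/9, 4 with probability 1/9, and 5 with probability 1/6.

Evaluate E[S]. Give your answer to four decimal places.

2.2778

E[S] = Σ s·P(S=s)
 = 0·1/6 + 1·2/9 + 2·2/9 + 3·1/9 + 4·1/9 + 5·1/6
 = 0 + 2/9 + 4/9 + 1/3 + 4/9 + 5/6
 = 41/18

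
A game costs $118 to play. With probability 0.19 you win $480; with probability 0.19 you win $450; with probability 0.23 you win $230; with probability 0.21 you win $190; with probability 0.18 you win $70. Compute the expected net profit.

164.1

E[payout] = 480·0.19 + 450·0.19 + 230·0.23 + 190·0.21 + 70·0.18
 = 91.2 + 85.5 + 52.9 + 39.9 + 12.6
 = 282.1
Net = 282.1 - 118 = 164.1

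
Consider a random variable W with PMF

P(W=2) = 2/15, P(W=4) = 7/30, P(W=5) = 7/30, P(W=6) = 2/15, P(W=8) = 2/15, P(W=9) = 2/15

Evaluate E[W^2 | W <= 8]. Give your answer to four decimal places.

P(W <= 8) = 2/15 + 7/30 + 7/30 + 2/15 + 2/15 = 13/15.
E[W^2 | W <= 8] = [4·2/15 + 16·7/30 + 25·7/30 + 36·2/15 + 64·2/15] / (13/15)
 = 703/30 / (13/15)
 = 703/26

27.0385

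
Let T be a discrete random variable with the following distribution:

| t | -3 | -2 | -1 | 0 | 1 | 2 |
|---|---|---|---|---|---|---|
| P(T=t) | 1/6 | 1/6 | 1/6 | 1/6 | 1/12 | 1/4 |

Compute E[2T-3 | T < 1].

P(T < 1) = 1/6 + 1/6 + 1/6 + 1/6 = 2/3.
E[2T-3 | T < 1] = [(-9)·1/6 + (-7)·1/6 + (-5)·1/6 + (-3)·1/6] / (2/3)
 = -4 / (2/3)
 = -6

-6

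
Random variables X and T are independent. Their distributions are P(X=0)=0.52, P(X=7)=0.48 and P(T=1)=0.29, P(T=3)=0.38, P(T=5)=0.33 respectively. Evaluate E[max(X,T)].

4.9616

E[max(X,T)] = Σ_x Σ_t max(x,t) · P(X=x)P(T=t)
 = 1·0.1508 + 3·0.1976 + 5·0.1716 + 7·0.1392 + 7·0.1824 + 7·0.1584
 = 0.1508 + 0.5928 + 0.858 + 0.9744 + 1.2768 + 1.1088
 = 4.9616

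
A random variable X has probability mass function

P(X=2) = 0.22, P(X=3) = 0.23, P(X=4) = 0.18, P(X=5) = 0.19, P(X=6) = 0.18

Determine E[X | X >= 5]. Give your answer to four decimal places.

P(X >= 5) = 0.19 + 0.18 = 0.37.
E[X | X >= 5] = [5·0.19 + 6·0.18] / 0.37
 = 2.03 / 0.37
 = 203/37

5.4865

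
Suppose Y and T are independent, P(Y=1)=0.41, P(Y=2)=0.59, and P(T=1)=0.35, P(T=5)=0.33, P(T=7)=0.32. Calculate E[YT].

6.7416

E[YT] = Σ_y Σ_t yt · P(Y=y)P(T=t)
 = 1·0.1435 + 5·0.1353 + 7·0.1312 + 2·0.2065 + 10·0.1947 + 14·0.1888
 = 0.1435 + 0.6765 + 0.9184 + 0.413 + 1.947 + 2.6432
 = 6.7416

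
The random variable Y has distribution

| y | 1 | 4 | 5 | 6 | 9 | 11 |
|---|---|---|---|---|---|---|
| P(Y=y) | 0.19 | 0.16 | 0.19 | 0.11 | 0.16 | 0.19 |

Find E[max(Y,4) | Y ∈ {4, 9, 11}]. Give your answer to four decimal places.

P(Y ∈ {4, 9, 11}) = 0.16 + 0.16 + 0.19 = 0.51.
E[max(Y,4) | Y ∈ {4, 9, 11}] = [4·0.16 + 9·0.16 + 11·0.19] / 0.51
 = 4.17 / 0.51
 = 139/17

8.1765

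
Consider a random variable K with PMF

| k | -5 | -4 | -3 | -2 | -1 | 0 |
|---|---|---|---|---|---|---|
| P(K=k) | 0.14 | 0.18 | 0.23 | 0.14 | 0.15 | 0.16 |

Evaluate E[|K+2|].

1.48

E[|K+2|] = Σ |k+2|·P(K=k)
 = 3·0.14 + 2·0.18 + 1·0.23 + 0·0.14 + 1·0.15 + 2·0.16
 = 0.42 + 0.36 + 0.23 + 0 + 0.15 + 0.32
 = 1.48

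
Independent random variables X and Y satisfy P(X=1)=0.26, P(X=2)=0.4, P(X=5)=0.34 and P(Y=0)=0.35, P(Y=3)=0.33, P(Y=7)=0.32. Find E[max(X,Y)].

E[max(X,Y)] = Σ_x Σ_y max(x,y) · P(X=x)P(Y=y)
 = 1·0.091 + 3·0.0858 + 7·0.0832 + 2·0.14 + 3·0.132 + 7·0.128 + 5·0.119 + 5·0.1122 + 7·0.1088
 = 0.091 + 0.2574 + 0.5824 + 0.28 + 0.396 + 0.896 + 0.595 + 0.561 + 0.7616
 = 4.4204

4.4204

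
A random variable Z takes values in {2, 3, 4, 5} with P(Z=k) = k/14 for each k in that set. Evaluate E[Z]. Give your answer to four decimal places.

3.8571

E[Z] = Σ z·P(Z=z)
 = 2·1/7 + 3·3/14 + 4·2/7 + 5·5/14
 = 2/7 + 9/14 + 8/7 + 25/14
 = 27/7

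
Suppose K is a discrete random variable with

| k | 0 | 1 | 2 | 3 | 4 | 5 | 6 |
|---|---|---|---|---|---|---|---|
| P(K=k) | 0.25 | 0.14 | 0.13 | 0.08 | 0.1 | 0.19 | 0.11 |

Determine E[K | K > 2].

P(K > 2) = 0.08 + 0.1 + 0.19 + 0.11 = 0.48.
E[K | K > 2] = [3·0.08 + 4·0.1 + 5·0.19 + 6·0.11] / 0.48
 = 2.25 / 0.48
 = 75/16

4.6875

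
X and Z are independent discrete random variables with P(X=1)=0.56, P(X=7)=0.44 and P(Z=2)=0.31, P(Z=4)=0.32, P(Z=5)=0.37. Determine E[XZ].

E[XZ] = Σ_x Σ_z xz · P(X=x)P(Z=z)
 = 2·0.1736 + 4·0.1792 + 5·0.2072 + 14·0.1364 + 28·0.1408 + 35·0.1628
 = 0.3472 + 0.7168 + 1.036 + 1.9096 + 3.9424 + 5.698
 = 13.65

13.65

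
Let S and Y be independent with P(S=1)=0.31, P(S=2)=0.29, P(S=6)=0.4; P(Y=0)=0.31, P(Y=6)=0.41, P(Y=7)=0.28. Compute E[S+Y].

E[S+Y] = Σ_s Σ_y (s+y) · P(S=s)P(Y=y)
 = 1·0.0961 + 7·0.1271 + 8·0.0868 + 2·0.0899 + 8·0.1189 + 9·0.0812 + 6·0.124 + 12·0.164 + 13·0.112
 = 0.0961 + 0.8897 + 0.6944 + 0.1798 + 0.9512 + 0.7308 + 0.744 + 1.968 + 1.456
 = 7.71

7.71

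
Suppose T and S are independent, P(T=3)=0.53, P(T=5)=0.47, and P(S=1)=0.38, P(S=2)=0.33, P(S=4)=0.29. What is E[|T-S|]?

2.0474

E[|T-S|] = Σ_t Σ_s |t-s| · P(T=t)P(S=s)
 = 2·0.2014 + 1·0.1749 + 1·0.1537 + 4·0.1786 + 3·0.1551 + 1·0.1363
 = 0.4028 + 0.1749 + 0.1537 + 0.7144 + 0.4653 + 0.1363
 = 2.0474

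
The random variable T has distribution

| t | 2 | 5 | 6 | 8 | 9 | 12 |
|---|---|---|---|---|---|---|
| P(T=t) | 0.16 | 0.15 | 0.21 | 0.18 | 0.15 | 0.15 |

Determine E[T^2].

57.22

E[T^2] = Σ t^2·P(T=t)
 = 4·0.16 + 25·0.15 + 36·0.21 + 64·0.18 + 81·0.15 + 144·0.15
 = 0.64 + 3.75 + 7.56 + 11.52 + 12.15 + 21.6
 = 57.22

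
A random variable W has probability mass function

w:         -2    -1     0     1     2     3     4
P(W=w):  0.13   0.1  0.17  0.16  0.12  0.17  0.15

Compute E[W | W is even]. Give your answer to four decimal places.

P(W is even) = 0.13 + 0.17 + 0.12 + 0.15 = 0.57.
E[W | W is even] = [(-2)·0.13 + 0·0.17 + 2·0.12 + 4·0.15] / 0.57
 = 0.58 / 0.57
 = 58/57

1.0175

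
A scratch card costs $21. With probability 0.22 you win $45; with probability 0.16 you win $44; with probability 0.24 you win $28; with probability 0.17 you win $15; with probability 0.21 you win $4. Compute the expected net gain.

6.05

E[payout] = 45·0.22 + 44·0.16 + 28·0.24 + 15·0.17 + 4·0.21
 = 9.9 + 7.04 + 6.72 + 2.55 + 0.84
 = 27.05
Net = 27.05 - 21 = 6.05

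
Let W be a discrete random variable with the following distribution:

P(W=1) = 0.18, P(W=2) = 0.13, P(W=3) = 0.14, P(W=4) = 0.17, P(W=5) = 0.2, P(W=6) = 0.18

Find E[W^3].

79.76

E[W^3] = Σ w^3·P(W=w)
 = 1·0.18 + 8·0.13 + 27·0.14 + 64·0.17 + 125·0.2 + 216·0.18
 = 0.18 + 1.04 + 3.78 + 10.88 + 25 + 38.88
 = 79.76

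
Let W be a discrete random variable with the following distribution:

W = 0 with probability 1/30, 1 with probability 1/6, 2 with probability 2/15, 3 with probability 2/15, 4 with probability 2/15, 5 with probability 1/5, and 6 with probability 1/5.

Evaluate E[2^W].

23.3

E[2^W] = Σ 2^w·P(W=w)
 = 1·1/30 + 2·1/6 + 4·2/15 + 8·2/15 + 16·2/15 + 32·1/5 + 64·1/5
 = 1/30 + 1/3 + 8/15 + 16/15 + 32/15 + 32/5 + 64/5
 = 233/10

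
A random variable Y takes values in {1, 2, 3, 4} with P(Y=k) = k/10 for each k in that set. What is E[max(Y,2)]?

E[max(Y,2)] = Σ max(y,2)·P(Y=y)
 = 2·1/10 + 2·1/5 + 3·3/10 + 4·2/5
 = 1/5 + 2/5 + 9/10 + 8/5
 = 31/10

3.1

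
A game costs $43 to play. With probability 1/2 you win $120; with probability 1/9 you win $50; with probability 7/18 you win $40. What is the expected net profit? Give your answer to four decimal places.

38.1111

E[payout] = 120·1/2 + 50·1/9 + 40·7/18
 = 60 + 50/9 + 140/9
 = 730/9
Net = 730/9 - 43 = 343/9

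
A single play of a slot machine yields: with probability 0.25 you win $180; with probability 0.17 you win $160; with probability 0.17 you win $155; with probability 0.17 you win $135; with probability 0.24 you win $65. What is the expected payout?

E[payout] = 180·0.25 + 160·0.17 + 155·0.17 + 135·0.17 + 65·0.24
 = 45 + 27.2 + 26.35 + 22.95 + 15.6
 = 137.1

137.1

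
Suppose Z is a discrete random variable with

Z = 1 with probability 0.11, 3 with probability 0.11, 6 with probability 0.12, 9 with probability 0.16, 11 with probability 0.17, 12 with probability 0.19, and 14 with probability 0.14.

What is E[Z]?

E[Z] = Σ z·P(Z=z)
 = 1·0.11 + 3·0.11 + 6·0.12 + 9·0.16 + 11·0.17 + 12·0.19 + 14·0.14
 = 0.11 + 0.33 + 0.72 + 1.44 + 1.87 + 2.28 + 1.96
 = 8.71

8.71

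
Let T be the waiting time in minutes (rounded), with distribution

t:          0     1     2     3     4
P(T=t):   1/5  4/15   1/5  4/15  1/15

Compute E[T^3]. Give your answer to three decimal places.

E[T^3] = Σ t^3·P(T=t)
 = 0·1/5 + 1·4/15 + 8·1/5 + 27·4/15 + 64·1/15
 = 0 + 4/15 + 8/5 + 36/5 + 64/15
 = 40/3

13.333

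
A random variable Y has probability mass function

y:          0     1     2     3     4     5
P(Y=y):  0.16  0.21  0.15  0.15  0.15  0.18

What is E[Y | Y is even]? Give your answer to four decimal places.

P(Y is even) = 0.16 + 0.15 + 0.15 = 0.46.
E[Y | Y is even] = [0·0.16 + 2·0.15 + 4·0.15] / 0.46
 = 0.9 / 0.46
 = 45/23

1.9565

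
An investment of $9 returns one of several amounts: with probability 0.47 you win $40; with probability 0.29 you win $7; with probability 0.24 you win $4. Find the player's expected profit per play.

12.79

E[payout] = 40·0.47 + 7·0.29 + 4·0.24
 = 18.8 + 2.03 + 0.96
 = 21.79
Net = 21.79 - 9 = 12.79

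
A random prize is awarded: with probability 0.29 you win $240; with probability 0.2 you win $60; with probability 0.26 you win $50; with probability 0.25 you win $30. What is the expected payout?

E[payout] = 240·0.29 + 60·0.2 + 50·0.26 + 30·0.25
 = 69.6 + 12 + 13 + 7.5
 = 102.1

102.1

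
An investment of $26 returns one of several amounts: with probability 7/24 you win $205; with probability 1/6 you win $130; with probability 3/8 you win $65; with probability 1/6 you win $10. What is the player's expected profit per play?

E[payout] = 205·7/24 + 130·1/6 + 65·3/8 + 10·1/6
 = 1435/24 + 65/3 + 195/8 + 5/3
 = 215/2
Net = 215/2 - 26 = 163/2

81.5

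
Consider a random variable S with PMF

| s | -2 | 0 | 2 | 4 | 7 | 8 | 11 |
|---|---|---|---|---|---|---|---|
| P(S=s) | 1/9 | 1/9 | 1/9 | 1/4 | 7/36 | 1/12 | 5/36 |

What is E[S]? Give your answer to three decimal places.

E[S] = Σ s·P(S=s)
 = (-2)·1/9 + 0·1/9 + 2·1/9 + 4·1/4 + 7·7/36 + 8·1/12 + 11·5/36
 = (-2/9) + 0 + 2/9 + 1 + 49/36 + 2/3 + 55/36
 = 41/9

4.556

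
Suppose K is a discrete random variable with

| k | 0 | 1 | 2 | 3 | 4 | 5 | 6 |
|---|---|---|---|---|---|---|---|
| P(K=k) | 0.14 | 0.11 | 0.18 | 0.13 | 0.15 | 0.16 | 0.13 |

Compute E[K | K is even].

P(K is even) = 0.14 + 0.18 + 0.15 + 0.13 = 0.6.
E[K | K is even] = [0·0.14 + 2·0.18 + 4·0.15 + 6·0.13] / 0.6
 = 1.74 / 0.6
 = 29/10

2.9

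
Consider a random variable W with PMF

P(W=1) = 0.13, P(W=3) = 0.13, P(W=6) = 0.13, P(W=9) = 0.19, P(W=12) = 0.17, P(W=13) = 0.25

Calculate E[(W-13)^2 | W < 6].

P(W < 6) = 0.13 + 0.13 = 0.26.
E[(W-13)^2 | W < 6] = [144·0.13 + 100·0.13] / 0.26
 = 31.72 / 0.26
 = 122

122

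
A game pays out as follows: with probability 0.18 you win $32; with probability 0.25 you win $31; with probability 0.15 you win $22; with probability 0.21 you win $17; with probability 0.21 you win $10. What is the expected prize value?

22.48

E[payout] = 32·0.18 + 31·0.25 + 22·0.15 + 17·0.21 + 10·0.21
 = 5.76 + 7.75 + 3.3 + 3.57 + 2.1
 = 22.48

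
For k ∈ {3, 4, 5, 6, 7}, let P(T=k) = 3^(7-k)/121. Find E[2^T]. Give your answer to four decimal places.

E[2^T] = Σ 2^t·P(T=t)
 = 8·81/121 + 16·27/121 + 32·9/121 + 64·3/121 + 128·1/121
 = 648/121 + 432/121 + 288/121 + 192/121 + 128/121
 = 1688/121

13.9504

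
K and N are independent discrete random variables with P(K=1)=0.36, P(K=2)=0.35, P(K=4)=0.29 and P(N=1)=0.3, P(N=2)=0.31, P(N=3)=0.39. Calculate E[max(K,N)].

E[max(K,N)] = Σ_k Σ_n max(k,n) · P(K=k)P(N=n)
 = 1·0.108 + 2·0.1116 + 3·0.1404 + 2·0.105 + 2·0.1085 + 3·0.1365 + 4·0.087 + 4·0.0899 + 4·0.1131
 = 0.108 + 0.2232 + 0.4212 + 0.21 + 0.217 + 0.4095 + 0.348 + 0.3596 + 0.4524
 = 2.7489

2.7489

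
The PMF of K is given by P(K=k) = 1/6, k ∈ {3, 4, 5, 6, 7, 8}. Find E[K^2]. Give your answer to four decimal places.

E[K^2] = Σ k^2·P(K=k)
 = 9·1/6 + 16·1/6 + 25·1/6 + 36·1/6 + 49·1/6 + 64·1/6
 = 3/2 + 8/3 + 25/6 + 6 + 49/6 + 32/3
 = 199/6

33.1667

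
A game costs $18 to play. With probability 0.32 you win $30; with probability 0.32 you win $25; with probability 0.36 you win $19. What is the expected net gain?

E[payout] = 30·0.32 + 25·0.32 + 19·0.36
 = 9.6 + 8 + 6.84
 = 24.44
Net = 24.44 - 18 = 6.44

6.44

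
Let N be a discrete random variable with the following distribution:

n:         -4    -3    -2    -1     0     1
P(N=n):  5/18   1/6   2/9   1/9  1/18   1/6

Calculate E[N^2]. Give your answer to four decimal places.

7.1111

E[N^2] = Σ n^2·P(N=n)
 = 16·5/18 + 9·1/6 + 4·2/9 + 1·1/9 + 0·1/18 + 1·1/6
 = 40/9 + 3/2 + 8/9 + 1/9 + 0 + 1/6
 = 64/9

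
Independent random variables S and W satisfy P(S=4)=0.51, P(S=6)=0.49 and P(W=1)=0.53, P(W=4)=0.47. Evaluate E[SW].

E[SW] = Σ_s Σ_w sw · P(S=s)P(W=w)
 = 4·0.2703 + 16·0.2397 + 6·0.2597 + 24·0.2303
 = 1.0812 + 3.8352 + 1.5582 + 5.5272
 = 12.0018

12.0018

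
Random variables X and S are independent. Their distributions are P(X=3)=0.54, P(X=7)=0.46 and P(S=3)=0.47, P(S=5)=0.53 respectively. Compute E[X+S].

8.9

E[X+S] = Σ_x Σ_s (x+s) · P(X=x)P(S=s)
 = 6·0.2538 + 8·0.2862 + 10·0.2162 + 12·0.2438
 = 1.5228 + 2.2896 + 2.162 + 2.9256
 = 8.9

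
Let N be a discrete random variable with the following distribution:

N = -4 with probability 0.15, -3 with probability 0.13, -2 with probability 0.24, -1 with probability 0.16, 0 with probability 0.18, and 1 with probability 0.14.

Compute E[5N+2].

-5.45

E[5N+2] = Σ (5n+2)·P(N=n)
 = (-18)·0.15 + (-13)·0.13 + (-8)·0.24 + (-3)·0.16 + 2·0.18 + 7·0.14
 = (-2.7) + (-1.69) + (-1.92) + (-0.48) + 0.36 + 0.98
 = -5.45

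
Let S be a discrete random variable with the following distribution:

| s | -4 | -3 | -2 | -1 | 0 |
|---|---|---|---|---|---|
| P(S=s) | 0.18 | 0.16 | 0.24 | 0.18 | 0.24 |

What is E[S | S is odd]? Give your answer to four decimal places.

P(S is odd) = 0.16 + 0.18 = 0.34.
E[S | S is odd] = [(-3)·0.16 + (-1)·0.18] / 0.34
 = -0.66 / 0.34
 = -33/17

-1.9412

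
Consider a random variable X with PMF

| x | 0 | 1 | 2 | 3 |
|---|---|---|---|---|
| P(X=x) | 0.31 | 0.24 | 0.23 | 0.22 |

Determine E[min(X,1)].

E[min(X,1)] = Σ min(x,1)·P(X=x)
 = 0·0.31 + 1·0.24 + 1·0.23 + 1·0.22
 = 0 + 0.24 + 0.23 + 0.22
 = 0.69

0.69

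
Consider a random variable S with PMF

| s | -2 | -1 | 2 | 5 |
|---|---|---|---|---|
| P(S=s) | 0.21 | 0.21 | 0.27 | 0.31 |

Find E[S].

1.46

E[S] = Σ s·P(S=s)
 = (-2)·0.21 + (-1)·0.21 + 2·0.27 + 5·0.31
 = (-0.42) + (-0.21) + 0.54 + 1.55
 = 1.46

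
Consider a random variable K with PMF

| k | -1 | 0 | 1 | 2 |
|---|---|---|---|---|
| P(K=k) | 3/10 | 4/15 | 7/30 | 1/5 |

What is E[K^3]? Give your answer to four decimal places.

1.5333

E[K^3] = Σ k^3·P(K=k)
 = (-1)·3/10 + 0·4/15 + 1·7/30 + 8·1/5
 = (-3/10) + 0 + 7/30 + 8/5
 = 23/15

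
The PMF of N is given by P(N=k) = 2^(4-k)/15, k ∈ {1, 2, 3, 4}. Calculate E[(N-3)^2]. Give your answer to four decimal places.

E[(N-3)^2] = Σ (n-3)^2·P(N=n)
 = 4·8/15 + 1·4/15 + 0·2/15 + 1·1/15
 = 32/15 + 4/15 + 0 + 1/15
 = 37/15

2.4667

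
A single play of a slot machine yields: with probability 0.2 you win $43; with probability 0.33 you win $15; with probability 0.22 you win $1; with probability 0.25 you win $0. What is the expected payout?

13.77

E[payout] = 43·0.2 + 15·0.33 + 1·0.22 + 0·0.25
 = 8.6 + 4.95 + 0.22 + 0
 = 13.77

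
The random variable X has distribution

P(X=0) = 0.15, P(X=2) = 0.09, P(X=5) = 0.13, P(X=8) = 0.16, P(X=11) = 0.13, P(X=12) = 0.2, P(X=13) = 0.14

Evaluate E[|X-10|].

4.14

E[|X-10|] = Σ |x-10|·P(X=x)
 = 10·0.15 + 8·0.09 + 5·0.13 + 2·0.16 + 1·0.13 + 2·0.2 + 3·0.14
 = 1.5 + 0.72 + 0.65 + 0.32 + 0.13 + 0.4 + 0.42
 = 4.14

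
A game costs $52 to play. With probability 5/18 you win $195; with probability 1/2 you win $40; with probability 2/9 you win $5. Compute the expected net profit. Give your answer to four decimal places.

23.2778

E[payout] = 195·5/18 + 40·1/2 + 5·2/9
 = 325/6 + 20 + 10/9
 = 1355/18
Net = 1355/18 - 52 = 419/18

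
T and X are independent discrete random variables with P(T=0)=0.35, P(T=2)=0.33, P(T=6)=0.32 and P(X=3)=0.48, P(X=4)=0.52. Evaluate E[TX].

9.0816

E[TX] = Σ_t Σ_x tx · P(T=t)P(X=x)
 = 0·0.168 + 0·0.182 + 6·0.1584 + 8·0.1716 + 18·0.1536 + 24·0.1664
 = 0 + 0 + 0.9504 + 1.3728 + 2.7648 + 3.9936
 = 9.0816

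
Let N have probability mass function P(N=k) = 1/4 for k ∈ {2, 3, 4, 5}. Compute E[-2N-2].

E[-2N-2] = Σ (-2n-2)·P(N=n)
 = (-6)·1/4 + (-8)·1/4 + (-10)·1/4 + (-12)·1/4
 = (-3/2) + (-2) + (-5/2) + (-3)
 = -9

-9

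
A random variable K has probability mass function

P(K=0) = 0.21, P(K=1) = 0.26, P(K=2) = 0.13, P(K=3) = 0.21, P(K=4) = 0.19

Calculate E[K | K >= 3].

3.475

P(K >= 3) = 0.21 + 0.19 = 0.4.
E[K | K >= 3] = [3·0.21 + 4·0.19] / 0.4
 = 1.39 / 0.4
 = 139/40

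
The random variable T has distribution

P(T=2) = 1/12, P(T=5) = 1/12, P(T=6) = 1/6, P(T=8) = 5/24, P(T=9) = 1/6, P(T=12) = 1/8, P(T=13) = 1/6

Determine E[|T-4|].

4.75

E[|T-4|] = Σ |t-4|·P(T=t)
 = 2·1/12 + 1·1/12 + 2·1/6 + 4·5/24 + 5·1/6 + 8·1/8 + 9·1/6
 = 1/6 + 1/12 + 1/3 + 5/6 + 5/6 + 1 + 3/2
 = 19/4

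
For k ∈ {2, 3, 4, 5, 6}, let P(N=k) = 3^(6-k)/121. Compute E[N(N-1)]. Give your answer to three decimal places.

E[N(N-1)] = Σ n(n-1)·P(N=n)
 = 2·81/121 + 6·27/121 + 12·9/121 + 20·3/121 + 30·1/121
 = 162/121 + 162/121 + 108/121 + 60/121 + 30/121
 = 522/121

4.314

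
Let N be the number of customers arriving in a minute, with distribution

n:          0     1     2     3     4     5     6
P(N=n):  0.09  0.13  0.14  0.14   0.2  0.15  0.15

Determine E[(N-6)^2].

E[(N-6)^2] = Σ (n-6)^2·P(N=n)
 = 36·0.09 + 25·0.13 + 16·0.14 + 9·0.14 + 4·0.2 + 1·0.15 + 0·0.15
 = 3.24 + 3.25 + 2.24 + 1.26 + 0.8 + 0.15 + 0
 = 10.94

10.94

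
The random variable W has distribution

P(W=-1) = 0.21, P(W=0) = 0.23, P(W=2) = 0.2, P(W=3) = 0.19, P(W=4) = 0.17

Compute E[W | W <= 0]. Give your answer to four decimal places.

P(W <= 0) = 0.21 + 0.23 = 0.44.
E[W | W <= 0] = [(-1)·0.21 + 0·0.23] / 0.44
 = -0.21 / 0.44
 = -21/44

-0.4773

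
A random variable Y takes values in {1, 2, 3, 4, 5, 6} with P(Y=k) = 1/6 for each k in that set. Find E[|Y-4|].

E[|Y-4|] = Σ |y-4|·P(Y=y)
 = 3·1/6 + 2·1/6 + 1·1/6 + 0·1/6 + 1·1/6 + 2·1/6
 = 1/2 + 1/3 + 1/6 + 0 + 1/6 + 1/3
 = 3/2

1.5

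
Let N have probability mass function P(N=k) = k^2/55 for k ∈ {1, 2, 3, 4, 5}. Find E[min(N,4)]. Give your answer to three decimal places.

3.636

E[min(N,4)] = Σ min(n,4)·P(N=n)
 = 1·1/55 + 2·4/55 + 3·9/55 + 4·16/55 + 4·5/11
 = 1/55 + 8/55 + 27/55 + 64/55 + 20/11
 = 40/11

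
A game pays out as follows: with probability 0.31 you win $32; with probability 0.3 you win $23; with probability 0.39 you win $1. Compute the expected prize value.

17.21

E[payout] = 32·0.31 + 23·0.3 + 1·0.39
 = 9.92 + 6.9 + 0.39
 = 17.21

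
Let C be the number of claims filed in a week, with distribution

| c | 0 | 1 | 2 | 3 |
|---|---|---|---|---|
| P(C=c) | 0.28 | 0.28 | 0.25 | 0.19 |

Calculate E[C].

1.35

E[C] = Σ c·P(C=c)
 = 0·0.28 + 1·0.28 + 2·0.25 + 3·0.19
 = 0 + 0.28 + 0.5 + 0.57
 = 1.35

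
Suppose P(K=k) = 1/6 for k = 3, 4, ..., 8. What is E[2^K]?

E[2^K] = Σ 2^k·P(K=k)
 = 8·1/6 + 16·1/6 + 32·1/6 + 64·1/6 + 128·1/6 + 256·1/6
 = 4/3 + 8/3 + 16/3 + 32/3 + 64/3 + 128/3
 = 84

84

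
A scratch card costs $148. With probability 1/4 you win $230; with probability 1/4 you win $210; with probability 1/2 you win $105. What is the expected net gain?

E[payout] = 230·1/4 + 210·1/4 + 105·1/2
 = 115/2 + 105/2 + 105/2
 = 325/2
Net = 325/2 - 148 = 29/2

14.5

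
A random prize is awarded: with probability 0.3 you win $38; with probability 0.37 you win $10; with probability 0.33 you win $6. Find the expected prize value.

E[payout] = 38·0.3 + 10·0.37 + 6·0.33
 = 11.4 + 3.7 + 1.98
 = 17.08

17.08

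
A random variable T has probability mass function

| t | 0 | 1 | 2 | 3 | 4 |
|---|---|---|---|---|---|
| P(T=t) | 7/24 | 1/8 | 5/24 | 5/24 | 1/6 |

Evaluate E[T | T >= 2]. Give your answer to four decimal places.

P(T >= 2) = 5/24 + 5/24 + 1/6 = 7/12.
E[T | T >= 2] = [2·5/24 + 3·5/24 + 4·1/6] / (7/12)
 = 41/24 / (7/12)
 = 41/14

2.9286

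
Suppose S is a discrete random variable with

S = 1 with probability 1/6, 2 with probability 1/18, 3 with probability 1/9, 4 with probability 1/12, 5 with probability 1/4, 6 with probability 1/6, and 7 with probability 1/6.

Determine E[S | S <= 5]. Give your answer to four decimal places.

P(S <= 5) = 1/6 + 1/18 + 1/9 + 1/12 + 1/4 = 2/3.
E[S | S <= 5] = [1·1/6 + 2·1/18 + 3·1/9 + 4·1/12 + 5·1/4] / (2/3)
 = 79/36 / (2/3)
 = 79/24

3.2917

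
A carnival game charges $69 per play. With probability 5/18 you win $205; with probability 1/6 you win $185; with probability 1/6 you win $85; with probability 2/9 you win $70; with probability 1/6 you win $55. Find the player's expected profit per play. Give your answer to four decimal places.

57.6667

E[payout] = 205·5/18 + 185·1/6 + 85·1/6 + 70·2/9 + 55·1/6
 = 1025/18 + 185/6 + 85/6 + 140/9 + 55/6
 = 380/3
Net = 380/3 - 69 = 173/3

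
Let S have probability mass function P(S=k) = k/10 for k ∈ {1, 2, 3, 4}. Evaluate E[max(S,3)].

E[max(S,3)] = Σ max(s,3)·P(S=s)
 = 3·1/10 + 3·1/5 + 3·3/10 + 4·2/5
 = 3/10 + 3/5 + 9/10 + 8/5
 = 17/5

3.4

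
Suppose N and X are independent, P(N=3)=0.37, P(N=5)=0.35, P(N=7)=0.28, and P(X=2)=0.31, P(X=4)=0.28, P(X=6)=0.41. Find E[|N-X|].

E[|N-X|] = Σ_n Σ_x |n-x| · P(N=n)P(X=x)
 = 1·0.1147 + 1·0.1036 + 3·0.1517 + 3·0.1085 + 1·0.098 + 1·0.1435 + 5·0.0868 + 3·0.0784 + 1·0.1148
 = 0.1147 + 0.1036 + 0.4551 + 0.3255 + 0.098 + 0.1435 + 0.434 + 0.2352 + 0.1148
 = 2.0244

2.0244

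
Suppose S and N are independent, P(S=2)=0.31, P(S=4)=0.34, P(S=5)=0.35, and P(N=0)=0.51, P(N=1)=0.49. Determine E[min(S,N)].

0.49

E[min(S,N)] = Σ_s Σ_n min(s,n) · P(S=s)P(N=n)
 = 0·0.1581 + 1·0.1519 + 0·0.1734 + 1·0.1666 + 0·0.1785 + 1·0.1715
 = 0 + 0.1519 + 0 + 0.1666 + 0 + 0.1715
 = 0.49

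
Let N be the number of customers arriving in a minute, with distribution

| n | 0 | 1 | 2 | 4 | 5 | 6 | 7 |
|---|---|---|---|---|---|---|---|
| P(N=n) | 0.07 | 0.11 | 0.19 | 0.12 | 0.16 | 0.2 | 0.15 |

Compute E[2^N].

40.09

E[2^N] = Σ 2^n·P(N=n)
 = 1·0.07 + 2·0.11 + 4·0.19 + 16·0.12 + 32·0.16 + 64·0.2 + 128·0.15
 = 0.07 + 0.22 + 0.76 + 1.92 + 5.12 + 12.8 + 19.2
 = 40.09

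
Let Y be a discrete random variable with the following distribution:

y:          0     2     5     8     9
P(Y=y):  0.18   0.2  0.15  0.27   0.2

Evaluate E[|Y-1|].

E[|Y-1|] = Σ |y-1|·P(Y=y)
 = 1·0.18 + 1·0.2 + 4·0.15 + 7·0.27 + 8·0.2
 = 0.18 + 0.2 + 0.6 + 1.89 + 1.6
 = 4.47

4.47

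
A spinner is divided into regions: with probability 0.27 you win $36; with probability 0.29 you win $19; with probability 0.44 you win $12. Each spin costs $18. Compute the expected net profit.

2.51

E[payout] = 36·0.27 + 19·0.29 + 12·0.44
 = 9.72 + 5.51 + 5.28
 = 20.51
Net = 20.51 - 18 = 2.51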